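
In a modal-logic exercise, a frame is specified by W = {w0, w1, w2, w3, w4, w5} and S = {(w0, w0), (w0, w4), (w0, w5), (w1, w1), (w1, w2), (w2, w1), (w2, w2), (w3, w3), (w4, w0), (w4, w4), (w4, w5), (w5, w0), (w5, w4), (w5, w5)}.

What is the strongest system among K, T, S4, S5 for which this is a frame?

Reflexive (axiom T): yes — every world is S-related to itself.
Transitive (axiom 4): yes — every two-step S-path is closed by a direct edge.
Euclidean (axiom 5): yes — any two successors of a common world are S-related.
So F validates K, T, S4, S5. The strongest is S5.

S5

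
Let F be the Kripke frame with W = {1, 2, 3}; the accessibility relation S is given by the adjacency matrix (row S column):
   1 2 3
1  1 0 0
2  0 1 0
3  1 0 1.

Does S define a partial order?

Reflexive: yes — every world is S-related to itself.
Transitive: yes — every two-step S-path is closed by a direct edge.
Antisymmetric: yes — no distinct pair is related both ways.
So S is a partial order.

Yes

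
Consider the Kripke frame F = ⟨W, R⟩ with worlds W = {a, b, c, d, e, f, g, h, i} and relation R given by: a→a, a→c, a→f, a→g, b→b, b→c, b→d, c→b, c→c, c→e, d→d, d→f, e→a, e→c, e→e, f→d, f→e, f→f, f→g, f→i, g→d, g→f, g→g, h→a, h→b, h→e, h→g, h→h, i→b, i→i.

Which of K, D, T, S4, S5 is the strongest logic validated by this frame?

Serial (axiom D): yes — every world has a successor (e.g. a R a).
Reflexive (axiom T): yes — every world is R-related to itself.
Transitive (axiom 4): no — a R c and c R b, but not a R b.
Euclidean (axiom 5): no — a R c and a R f, but not c R f.
So F validates K, D, T; S4 would additionally require R to be transitive. The strongest is T.

T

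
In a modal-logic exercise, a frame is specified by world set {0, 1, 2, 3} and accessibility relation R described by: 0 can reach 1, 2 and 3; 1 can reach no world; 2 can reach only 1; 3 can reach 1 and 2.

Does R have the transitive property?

Transitive: yes — every two-step R-path is closed by a direct edge.

Yes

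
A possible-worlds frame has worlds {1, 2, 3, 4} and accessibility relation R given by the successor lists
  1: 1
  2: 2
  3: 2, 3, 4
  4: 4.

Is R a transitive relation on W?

Transitive: yes — every two-step R-path is closed by a direct edge.

Yes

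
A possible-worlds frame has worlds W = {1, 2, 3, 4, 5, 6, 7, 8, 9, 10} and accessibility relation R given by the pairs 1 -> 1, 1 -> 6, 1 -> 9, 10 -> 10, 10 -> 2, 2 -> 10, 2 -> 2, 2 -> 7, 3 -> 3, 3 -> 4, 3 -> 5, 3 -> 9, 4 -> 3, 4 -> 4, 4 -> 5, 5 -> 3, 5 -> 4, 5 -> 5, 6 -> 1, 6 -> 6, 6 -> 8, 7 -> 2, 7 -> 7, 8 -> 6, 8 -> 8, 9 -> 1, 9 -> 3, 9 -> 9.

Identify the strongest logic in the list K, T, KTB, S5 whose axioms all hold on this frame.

Reflexive (axiom T): yes — every world is R-related to itself.
Symmetric (axiom B): yes — every pair in R has its reverse in R.
Euclidean (axiom 5): no — 1 R 6 and 1 R 9, but not 6 R 9.
So F validates K, T, KTB; S5 would additionally require R to be Euclidean. The strongest is KTB.

KTB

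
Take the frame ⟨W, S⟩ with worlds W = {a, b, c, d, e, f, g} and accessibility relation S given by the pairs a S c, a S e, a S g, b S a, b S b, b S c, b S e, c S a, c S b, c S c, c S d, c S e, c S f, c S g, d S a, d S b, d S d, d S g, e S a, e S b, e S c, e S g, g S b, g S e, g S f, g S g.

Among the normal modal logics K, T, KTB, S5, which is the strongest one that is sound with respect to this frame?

K

Reflexive (axiom T): no — a is not related to itself.
Symmetric (axiom B): no — a S g but not g S a.
Euclidean (axiom 5): no — a S g and a S c, but not g S c.
So F validates K; T would additionally require S to be reflexive. The strongest is K.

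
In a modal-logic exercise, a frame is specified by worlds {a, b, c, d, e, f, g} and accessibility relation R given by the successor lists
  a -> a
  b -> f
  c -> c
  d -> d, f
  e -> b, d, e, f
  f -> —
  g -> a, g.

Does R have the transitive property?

Yes

Transitive: yes — every two-step R-path is closed by a direct edge.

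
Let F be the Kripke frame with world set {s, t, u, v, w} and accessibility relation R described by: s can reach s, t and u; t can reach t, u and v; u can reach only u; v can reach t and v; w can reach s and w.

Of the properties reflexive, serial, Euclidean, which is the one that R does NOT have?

Reflexive: yes — every world is R-related to itself.
Serial: yes — every world has a successor (e.g. s R s).
Euclidean: no — s R u and s R t, but not u R t.
Only Euclidean fails.

Euclidean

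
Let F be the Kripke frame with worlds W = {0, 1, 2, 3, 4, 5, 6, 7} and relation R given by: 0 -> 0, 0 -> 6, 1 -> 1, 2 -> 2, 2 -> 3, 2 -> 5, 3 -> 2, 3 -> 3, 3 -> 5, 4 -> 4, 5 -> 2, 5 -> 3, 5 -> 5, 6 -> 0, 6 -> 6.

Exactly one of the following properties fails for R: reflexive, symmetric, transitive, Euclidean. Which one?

reflexive

Reflexive: no — 7 is not related to itself.
Symmetric: yes — every pair in R has its reverse in R.
Transitive: yes — every two-step R-path is closed by a direct edge.
Euclidean: yes — any two successors of a common world are R-related.
Only reflexive fails.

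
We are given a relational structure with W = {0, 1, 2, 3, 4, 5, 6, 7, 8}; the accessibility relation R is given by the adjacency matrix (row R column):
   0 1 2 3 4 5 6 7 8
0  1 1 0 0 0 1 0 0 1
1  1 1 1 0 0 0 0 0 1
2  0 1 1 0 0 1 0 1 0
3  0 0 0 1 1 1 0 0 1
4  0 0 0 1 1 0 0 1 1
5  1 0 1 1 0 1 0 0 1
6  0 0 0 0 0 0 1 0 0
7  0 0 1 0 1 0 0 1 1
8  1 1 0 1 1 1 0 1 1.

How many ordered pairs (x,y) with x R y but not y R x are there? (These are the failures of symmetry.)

R is symmetric; there are no such tuples.

0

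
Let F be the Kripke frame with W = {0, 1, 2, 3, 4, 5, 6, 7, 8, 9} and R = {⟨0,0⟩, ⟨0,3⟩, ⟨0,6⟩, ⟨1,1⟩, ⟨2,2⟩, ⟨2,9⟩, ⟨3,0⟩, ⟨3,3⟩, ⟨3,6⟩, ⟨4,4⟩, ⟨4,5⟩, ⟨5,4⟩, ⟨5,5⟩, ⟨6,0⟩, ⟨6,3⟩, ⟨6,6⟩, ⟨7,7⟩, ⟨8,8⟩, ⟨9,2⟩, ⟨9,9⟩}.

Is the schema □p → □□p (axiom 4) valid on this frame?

Axiom 4 corresponds to the accessibility relation being transitive.
Transitive: yes — every two-step R-path is closed by a direct edge.

Yes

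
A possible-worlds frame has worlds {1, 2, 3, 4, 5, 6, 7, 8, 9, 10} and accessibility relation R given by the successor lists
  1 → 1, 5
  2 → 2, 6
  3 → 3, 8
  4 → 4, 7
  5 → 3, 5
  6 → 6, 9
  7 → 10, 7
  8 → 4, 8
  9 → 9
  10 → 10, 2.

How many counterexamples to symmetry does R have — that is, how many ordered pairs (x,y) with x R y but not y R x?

9

Enumerating: (1,5), (10,2), (2,6), (3,8), (4,7), (5,3), (6,9), (7,10), (8,4).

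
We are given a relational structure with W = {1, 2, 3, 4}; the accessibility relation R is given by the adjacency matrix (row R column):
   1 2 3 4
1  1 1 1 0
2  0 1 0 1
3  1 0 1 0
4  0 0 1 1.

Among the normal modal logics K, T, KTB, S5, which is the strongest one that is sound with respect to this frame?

Reflexive (axiom T): yes — every world is R-related to itself.
Symmetric (axiom B): no — 1 R 2 but not 2 R 1.
Euclidean (axiom 5): no — 1 R 2 and 1 R 3, but not 2 R 3.
So F validates K, T; KTB would additionally require R to be symmetric. The strongest is T.

T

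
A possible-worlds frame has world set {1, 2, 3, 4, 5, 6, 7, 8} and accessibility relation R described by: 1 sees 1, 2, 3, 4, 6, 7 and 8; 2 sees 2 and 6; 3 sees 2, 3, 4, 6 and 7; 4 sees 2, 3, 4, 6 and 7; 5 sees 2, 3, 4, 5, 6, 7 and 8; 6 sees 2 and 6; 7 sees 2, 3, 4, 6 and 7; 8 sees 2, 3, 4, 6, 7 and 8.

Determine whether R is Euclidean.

Euclidean: no — 1 R 2 and 1 R 3, but not 2 R 3.

No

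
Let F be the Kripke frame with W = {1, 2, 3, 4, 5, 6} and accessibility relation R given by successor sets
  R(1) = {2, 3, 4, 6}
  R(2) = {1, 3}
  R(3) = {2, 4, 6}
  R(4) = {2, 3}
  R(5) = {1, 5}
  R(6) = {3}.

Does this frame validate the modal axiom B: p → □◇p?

No

Axiom B corresponds to the accessibility relation being symmetric.
Symmetric: no — 1 R 3 but not 3 R 1.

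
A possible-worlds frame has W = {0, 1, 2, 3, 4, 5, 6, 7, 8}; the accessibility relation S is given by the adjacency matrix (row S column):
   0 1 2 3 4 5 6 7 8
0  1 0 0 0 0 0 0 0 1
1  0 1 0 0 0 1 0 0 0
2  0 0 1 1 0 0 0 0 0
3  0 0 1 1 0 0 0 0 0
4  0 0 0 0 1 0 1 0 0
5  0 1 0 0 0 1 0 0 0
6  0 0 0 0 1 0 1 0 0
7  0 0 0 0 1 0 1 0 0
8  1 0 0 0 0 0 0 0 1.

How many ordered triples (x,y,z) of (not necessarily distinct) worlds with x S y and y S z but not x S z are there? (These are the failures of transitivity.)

0

S is transitive; there are no such tuples.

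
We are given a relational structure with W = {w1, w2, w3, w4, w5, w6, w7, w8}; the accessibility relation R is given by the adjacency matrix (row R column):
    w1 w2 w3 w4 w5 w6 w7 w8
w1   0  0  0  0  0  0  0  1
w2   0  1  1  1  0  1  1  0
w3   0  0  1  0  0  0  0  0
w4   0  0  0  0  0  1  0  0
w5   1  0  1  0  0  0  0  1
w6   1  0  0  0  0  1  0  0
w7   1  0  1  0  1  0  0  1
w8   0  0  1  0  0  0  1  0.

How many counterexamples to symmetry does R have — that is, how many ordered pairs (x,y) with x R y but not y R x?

Enumerating: (w1,w8), (w2,w3), (w2,w4), (w2,w6), (w2,w7), (w4,w6), (w5,w1), (w5,w3), (w5,w8), (w6,w1), (w7,w1), (w7,w3), (w7,w5), (w8,w3).

14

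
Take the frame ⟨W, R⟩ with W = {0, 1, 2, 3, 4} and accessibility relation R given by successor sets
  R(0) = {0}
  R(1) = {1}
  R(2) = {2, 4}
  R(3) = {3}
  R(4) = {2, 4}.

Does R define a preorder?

Reflexive: yes — every world is R-related to itself.
Transitive: yes — every two-step R-path is closed by a direct edge.
So R is a preorder.

Yes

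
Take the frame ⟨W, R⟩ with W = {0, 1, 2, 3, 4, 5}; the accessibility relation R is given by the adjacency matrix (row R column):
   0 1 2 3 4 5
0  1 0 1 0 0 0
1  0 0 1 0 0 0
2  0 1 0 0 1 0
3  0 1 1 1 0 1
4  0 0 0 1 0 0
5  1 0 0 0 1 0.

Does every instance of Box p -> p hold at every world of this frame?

The schema T characterises exactly the reflexive frames.
Reflexive: no — 1 is not related to itself.

No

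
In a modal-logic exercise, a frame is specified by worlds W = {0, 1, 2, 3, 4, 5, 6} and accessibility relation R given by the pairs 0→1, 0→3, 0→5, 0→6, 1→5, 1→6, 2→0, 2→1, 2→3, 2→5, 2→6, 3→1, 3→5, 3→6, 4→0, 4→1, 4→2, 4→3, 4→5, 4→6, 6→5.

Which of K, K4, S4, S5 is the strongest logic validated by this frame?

Transitive (axiom 4): yes — every two-step R-path is closed by a direct edge.
Reflexive (axiom T): no — 0 is not related to itself.
Euclidean (axiom 5): no — 0 R 1 and 0 R 3, but not 1 R 3.
So F validates K, K4; S4 would additionally require R to be reflexive. The strongest is K4.

K4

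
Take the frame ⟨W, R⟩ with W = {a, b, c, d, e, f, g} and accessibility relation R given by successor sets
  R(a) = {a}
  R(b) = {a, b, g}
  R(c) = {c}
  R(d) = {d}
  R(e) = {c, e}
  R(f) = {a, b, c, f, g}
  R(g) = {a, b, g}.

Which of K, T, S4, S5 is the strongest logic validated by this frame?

Reflexive (axiom T): yes — every world is R-related to itself.
Transitive (axiom 4): yes — every two-step R-path is closed by a direct edge.
Euclidean (axiom 5): no — b R a and b R g, but not a R g.
So F validates K, T, S4; S5 would additionally require R to be Euclidean. The strongest is S4.

S4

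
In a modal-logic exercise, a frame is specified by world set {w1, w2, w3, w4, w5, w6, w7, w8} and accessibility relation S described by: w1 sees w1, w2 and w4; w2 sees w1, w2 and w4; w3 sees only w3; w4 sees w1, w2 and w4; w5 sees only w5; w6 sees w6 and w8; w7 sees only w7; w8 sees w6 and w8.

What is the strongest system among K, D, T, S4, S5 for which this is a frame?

S5

Serial (axiom D): yes — every world has a successor (e.g. w1 S w1).
Reflexive (axiom T): yes — every world is S-related to itself.
Transitive (axiom 4): yes — every two-step S-path is closed by a direct edge.
Euclidean (axiom 5): yes — any two successors of a common world are S-related.
So F validates K, D, T, S4, S5. The strongest is S5.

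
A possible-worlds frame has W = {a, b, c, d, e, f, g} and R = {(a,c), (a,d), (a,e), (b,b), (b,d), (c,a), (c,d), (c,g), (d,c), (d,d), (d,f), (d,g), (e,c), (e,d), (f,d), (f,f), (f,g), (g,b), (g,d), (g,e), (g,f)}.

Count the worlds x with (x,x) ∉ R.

Enumerating: a, c, e, g.

4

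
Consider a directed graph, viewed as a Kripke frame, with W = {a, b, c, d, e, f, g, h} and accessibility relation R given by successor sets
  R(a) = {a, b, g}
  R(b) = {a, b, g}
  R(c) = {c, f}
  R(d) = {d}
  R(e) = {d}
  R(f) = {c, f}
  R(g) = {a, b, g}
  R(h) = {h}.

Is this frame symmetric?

No

Symmetric: no — e R d but not d R e.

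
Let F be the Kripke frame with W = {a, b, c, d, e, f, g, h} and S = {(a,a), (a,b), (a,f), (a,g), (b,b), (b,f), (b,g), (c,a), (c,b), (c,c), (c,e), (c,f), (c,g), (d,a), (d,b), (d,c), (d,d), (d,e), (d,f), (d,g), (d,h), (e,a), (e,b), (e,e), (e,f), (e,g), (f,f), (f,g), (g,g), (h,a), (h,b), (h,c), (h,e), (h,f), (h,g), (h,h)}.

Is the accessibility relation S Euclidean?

Euclidean: no — a S f and a S b, but not f S b.

No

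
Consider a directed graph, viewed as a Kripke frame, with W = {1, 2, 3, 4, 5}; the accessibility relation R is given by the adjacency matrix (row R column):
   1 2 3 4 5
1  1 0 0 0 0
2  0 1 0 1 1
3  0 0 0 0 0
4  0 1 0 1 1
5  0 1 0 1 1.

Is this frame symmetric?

Yes

Symmetric: yes — every pair in R has its reverse in R.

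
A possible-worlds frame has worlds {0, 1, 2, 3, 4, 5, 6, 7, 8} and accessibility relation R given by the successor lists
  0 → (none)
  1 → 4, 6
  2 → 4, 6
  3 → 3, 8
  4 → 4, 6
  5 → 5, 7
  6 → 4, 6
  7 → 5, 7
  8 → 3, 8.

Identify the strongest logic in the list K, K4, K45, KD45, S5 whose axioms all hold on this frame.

K45

Transitive (axiom 4): yes — every two-step R-path is closed by a direct edge.
Euclidean (axiom 5): yes — any two successors of a common world are R-related.
Serial (axiom D): no — 0 has no R-successor.
Reflexive (axiom T): no — 0 is not related to itself.
So F validates K, K4, K45; KD45 would additionally require R to be serial. The strongest is K45.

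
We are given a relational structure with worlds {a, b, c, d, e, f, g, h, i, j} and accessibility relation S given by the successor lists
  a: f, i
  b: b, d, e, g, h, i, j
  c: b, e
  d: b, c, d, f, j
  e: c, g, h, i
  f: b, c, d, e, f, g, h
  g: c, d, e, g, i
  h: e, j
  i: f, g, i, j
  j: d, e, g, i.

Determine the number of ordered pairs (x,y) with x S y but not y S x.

Enumerating: (a,f), (a,i), (b,e), (b,g), (b,h), (b,i), (b,j), (c,b), (d,c), (e,i), (f,b), (f,c), … and 9 more.
Total: 21.

21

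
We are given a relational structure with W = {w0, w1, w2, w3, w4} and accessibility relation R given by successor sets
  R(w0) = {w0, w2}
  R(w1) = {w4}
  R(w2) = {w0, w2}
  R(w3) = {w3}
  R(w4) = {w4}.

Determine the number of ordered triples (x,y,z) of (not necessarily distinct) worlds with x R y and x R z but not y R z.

R is Euclidean; there are no such tuples.

0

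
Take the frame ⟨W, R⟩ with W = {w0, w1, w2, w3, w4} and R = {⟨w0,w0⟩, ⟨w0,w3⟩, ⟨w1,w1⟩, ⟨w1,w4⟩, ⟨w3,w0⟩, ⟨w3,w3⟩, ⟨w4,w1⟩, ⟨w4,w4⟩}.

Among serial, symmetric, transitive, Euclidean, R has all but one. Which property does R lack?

serial

Serial: no — w2 has no R-successor.
Symmetric: yes — every pair in R has its reverse in R.
Transitive: yes — every two-step R-path is closed by a direct edge.
Euclidean: yes — any two successors of a common world are R-related.
Only serial fails.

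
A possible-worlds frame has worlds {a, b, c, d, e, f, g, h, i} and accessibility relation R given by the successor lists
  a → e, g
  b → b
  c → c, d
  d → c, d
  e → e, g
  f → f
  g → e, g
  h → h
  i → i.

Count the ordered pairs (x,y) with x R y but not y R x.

2

Enumerating: (a,e), (a,g).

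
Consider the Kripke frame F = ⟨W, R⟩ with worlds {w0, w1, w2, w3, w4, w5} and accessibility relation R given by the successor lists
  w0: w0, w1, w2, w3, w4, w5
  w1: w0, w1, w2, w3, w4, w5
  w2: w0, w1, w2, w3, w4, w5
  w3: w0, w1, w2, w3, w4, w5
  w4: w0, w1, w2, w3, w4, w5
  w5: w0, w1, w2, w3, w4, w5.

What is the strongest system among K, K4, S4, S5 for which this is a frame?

Transitive (axiom 4): yes — every two-step R-path is closed by a direct edge.
Reflexive (axiom T): yes — every world is R-related to itself.
Euclidean (axiom 5): yes — any two successors of a common world are R-related.
So F validates K, K4, S4, S5. The strongest is S5.

S5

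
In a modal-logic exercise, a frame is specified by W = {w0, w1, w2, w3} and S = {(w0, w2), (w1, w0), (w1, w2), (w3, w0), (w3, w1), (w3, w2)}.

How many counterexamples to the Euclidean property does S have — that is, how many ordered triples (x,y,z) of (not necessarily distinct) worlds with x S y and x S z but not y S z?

Enumerating: (w0,w2,w2), (w1,w0,w0), (w1,w2,w0), (w1,w2,w2), (w3,w0,w0), (w3,w0,w1), (w3,w1,w1), (w3,w2,w0), (w3,w2,w1), (w3,w2,w2).

10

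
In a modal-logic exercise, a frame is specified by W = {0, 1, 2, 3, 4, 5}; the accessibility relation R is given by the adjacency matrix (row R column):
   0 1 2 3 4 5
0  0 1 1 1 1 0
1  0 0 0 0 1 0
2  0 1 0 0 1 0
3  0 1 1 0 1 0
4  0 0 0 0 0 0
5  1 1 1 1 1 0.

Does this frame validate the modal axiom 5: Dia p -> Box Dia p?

No

By correspondence theory, 5 is valid on a frame iff R is Euclidean.
Euclidean: no — 0 R 1 and 0 R 2, but not 1 R 2.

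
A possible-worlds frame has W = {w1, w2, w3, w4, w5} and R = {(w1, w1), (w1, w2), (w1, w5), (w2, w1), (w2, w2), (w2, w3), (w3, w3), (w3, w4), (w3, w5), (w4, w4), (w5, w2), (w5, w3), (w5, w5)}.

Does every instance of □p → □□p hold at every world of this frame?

Axiom 4 corresponds to the accessibility relation being transitive.
Transitive: no — w1 R w2 and w2 R w3, but not w1 R w3.

No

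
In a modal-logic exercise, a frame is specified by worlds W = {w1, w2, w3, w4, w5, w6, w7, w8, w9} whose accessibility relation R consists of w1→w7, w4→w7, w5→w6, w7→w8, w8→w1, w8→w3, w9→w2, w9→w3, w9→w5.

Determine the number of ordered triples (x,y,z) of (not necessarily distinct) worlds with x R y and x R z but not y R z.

Enumerating: (w1,w7,w7), (w4,w7,w7), (w5,w6,w6), (w7,w8,w8), (w8,w1,w1), (w8,w1,w3), (w8,w3,w1), (w8,w3,w3), (w9,w2,w2), (w9,w2,w3), (w9,w2,w5), (w9,w3,w2), (w9,w3,w3), (w9,w3,w5), (w9,w5,w2), (w9,w5,w3), (w9,w5,w5).

17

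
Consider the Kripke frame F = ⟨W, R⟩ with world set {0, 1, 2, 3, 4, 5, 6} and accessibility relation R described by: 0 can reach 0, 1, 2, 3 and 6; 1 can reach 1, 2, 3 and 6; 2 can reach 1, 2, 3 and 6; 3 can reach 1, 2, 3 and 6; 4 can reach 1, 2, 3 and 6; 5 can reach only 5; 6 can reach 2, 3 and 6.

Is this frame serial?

Serial: yes — every world has a successor (e.g. 0 R 0).

Yes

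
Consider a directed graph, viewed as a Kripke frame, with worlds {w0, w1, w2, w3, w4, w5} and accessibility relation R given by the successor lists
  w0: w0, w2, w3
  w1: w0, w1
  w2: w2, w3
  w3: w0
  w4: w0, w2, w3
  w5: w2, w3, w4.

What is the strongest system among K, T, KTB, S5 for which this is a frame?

Reflexive (axiom T): no — w3 is not related to itself.
Symmetric (axiom B): no — w0 R w2 but not w2 R w0.
Euclidean (axiom 5): no — w0 R w3 and w0 R w2, but not w3 R w2.
So F validates K; T would additionally require R to be reflexive. The strongest is K.

K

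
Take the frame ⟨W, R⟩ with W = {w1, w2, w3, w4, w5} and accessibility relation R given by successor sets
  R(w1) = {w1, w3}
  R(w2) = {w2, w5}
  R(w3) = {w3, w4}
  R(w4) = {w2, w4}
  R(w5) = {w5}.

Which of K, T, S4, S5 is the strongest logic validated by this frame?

T

Reflexive (axiom T): yes — every world is R-related to itself.
Transitive (axiom 4): no — w1 R w3 and w3 R w4, but not w1 R w4.
Euclidean (axiom 5): no — w1 R w3 and w1 R w1, but not w3 R w1.
So F validates K, T; S4 would additionally require R to be transitive. The strongest is T.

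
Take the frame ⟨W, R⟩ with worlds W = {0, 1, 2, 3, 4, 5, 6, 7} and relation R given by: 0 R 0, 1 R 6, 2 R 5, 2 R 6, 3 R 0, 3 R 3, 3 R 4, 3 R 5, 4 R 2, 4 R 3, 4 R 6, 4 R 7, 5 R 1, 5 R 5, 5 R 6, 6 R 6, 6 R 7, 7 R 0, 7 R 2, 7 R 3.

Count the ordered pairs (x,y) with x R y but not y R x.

Enumerating: (1,6), (2,5), (2,6), (3,0), (3,5), (4,2), (4,6), (4,7), (5,1), (5,6), (6,7), (7,0), (7,2), (7,3).

14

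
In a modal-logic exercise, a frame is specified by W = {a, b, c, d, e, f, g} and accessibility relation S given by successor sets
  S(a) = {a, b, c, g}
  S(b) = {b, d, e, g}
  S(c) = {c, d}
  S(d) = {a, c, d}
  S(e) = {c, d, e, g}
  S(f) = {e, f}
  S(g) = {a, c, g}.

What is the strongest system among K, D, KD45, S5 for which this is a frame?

D

Serial (axiom D): yes — every world has a successor (e.g. a S a).
Euclidean (axiom 5): no — a S b and a S c, but not b S c.
Transitive (axiom 4): no — a S b and b S d, but not a S d.
Reflexive (axiom T): yes — every world is S-related to itself.
So F validates K, D; KD45 would additionally require S to be Euclidean and transitive. The strongest is D.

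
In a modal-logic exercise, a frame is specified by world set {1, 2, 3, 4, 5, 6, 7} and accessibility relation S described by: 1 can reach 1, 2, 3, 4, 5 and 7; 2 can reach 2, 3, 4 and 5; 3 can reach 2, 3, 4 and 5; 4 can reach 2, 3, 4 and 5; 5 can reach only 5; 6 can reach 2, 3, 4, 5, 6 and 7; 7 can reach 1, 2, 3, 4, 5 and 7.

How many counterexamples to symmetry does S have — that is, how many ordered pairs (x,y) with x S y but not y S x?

16

Enumerating: (1,2), (1,3), (1,4), (1,5), (2,5), (3,5), (4,5), (6,2), (6,3), (6,4), (6,5), (6,7), (7,2), (7,3), (7,4), (7,5).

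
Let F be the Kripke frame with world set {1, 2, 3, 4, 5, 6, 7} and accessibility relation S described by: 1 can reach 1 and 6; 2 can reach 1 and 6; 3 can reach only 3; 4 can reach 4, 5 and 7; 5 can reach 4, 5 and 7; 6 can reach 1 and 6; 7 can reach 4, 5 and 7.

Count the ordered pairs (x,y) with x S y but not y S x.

2

Enumerating: (2,1), (2,6).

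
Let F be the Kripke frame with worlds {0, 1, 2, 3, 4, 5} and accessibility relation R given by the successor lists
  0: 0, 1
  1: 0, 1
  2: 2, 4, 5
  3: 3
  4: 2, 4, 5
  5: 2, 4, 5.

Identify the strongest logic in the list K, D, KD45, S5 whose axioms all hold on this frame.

S5

Serial (axiom D): yes — every world has a successor (e.g. 0 R 0).
Euclidean (axiom 5): yes — any two successors of a common world are R-related.
Transitive (axiom 4): yes — every two-step R-path is closed by a direct edge.
Reflexive (axiom T): yes — every world is R-related to itself.
So F validates K, D, KD45, S5. The strongest is S5.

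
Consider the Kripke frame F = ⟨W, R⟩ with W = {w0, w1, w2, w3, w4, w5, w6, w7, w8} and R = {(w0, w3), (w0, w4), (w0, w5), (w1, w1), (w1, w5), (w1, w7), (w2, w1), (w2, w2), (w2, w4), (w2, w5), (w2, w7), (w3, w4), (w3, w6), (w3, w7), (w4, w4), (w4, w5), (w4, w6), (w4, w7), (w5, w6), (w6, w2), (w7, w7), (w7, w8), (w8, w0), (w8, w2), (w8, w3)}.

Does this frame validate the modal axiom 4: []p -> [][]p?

No

By correspondence theory, 4 is valid on a frame iff R is transitive.
Transitive: no — w0 R w3 and w3 R w6, but not w0 R w6.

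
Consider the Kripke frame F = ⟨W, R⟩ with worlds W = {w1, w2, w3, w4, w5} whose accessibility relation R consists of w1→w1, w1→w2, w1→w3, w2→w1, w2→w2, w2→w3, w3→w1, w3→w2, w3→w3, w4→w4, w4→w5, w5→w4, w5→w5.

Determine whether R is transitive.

Transitive: yes — every two-step R-path is closed by a direct edge.

Yes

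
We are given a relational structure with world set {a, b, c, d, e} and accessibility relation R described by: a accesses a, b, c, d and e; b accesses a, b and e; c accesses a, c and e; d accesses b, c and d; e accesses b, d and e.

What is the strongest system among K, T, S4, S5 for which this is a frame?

Reflexive (axiom T): yes — every world is R-related to itself.
Transitive (axiom 4): no — b R a and a R c, but not b R c.
Euclidean (axiom 5): no — a R b and a R c, but not b R c.
So F validates K, T; S4 would additionally require R to be transitive. The strongest is T.

T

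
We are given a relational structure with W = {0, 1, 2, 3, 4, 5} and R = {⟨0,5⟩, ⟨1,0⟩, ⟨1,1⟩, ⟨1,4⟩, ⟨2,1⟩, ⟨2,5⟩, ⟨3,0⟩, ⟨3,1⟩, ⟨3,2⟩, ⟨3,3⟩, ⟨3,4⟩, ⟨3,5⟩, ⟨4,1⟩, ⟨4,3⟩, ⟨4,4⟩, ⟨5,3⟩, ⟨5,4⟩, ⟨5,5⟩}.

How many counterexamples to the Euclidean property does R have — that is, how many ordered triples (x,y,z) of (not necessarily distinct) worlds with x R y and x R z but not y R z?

26

Enumerating: (1,0,0), (1,0,1), (1,0,4), (1,4,0), (2,1,5), (2,5,1), (3,0,0), (3,0,1), (3,0,2), (3,0,3), (3,0,4), (3,1,2), … and 14 more.
Total: 26.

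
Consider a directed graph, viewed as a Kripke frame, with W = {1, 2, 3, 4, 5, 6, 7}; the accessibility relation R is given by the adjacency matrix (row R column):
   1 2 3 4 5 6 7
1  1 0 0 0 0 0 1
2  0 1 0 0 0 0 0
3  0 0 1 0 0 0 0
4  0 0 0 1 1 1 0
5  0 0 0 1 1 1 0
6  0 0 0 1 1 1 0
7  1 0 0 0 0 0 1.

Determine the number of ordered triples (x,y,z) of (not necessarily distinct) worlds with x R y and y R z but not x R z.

R is transitive; there are no such tuples.

0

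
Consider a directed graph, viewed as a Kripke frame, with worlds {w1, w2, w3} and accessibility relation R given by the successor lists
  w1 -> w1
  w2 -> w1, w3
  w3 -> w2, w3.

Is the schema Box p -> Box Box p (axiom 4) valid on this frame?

The schema 4 characterises exactly the transitive frames.
Transitive: no — w3 R w2 and w2 R w1, but not w3 R w1.

No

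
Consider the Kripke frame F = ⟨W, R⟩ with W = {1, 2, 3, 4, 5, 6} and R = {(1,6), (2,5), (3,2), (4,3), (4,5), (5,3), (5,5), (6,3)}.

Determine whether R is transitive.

No

Transitive: no — 1 R 6 and 6 R 3, but not 1 R 3.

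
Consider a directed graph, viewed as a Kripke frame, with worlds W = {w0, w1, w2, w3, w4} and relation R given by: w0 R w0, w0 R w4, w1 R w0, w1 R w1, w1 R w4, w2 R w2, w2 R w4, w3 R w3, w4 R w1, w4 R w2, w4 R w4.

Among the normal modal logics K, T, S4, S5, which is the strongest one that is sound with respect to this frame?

T

Reflexive (axiom T): yes — every world is R-related to itself.
Transitive (axiom 4): no — w0 R w4 and w4 R w1, but not w0 R w1.
Euclidean (axiom 5): no — w1 R w4 and w1 R w0, but not w4 R w0.
So F validates K, T; S4 would additionally require R to be transitive. The strongest is T.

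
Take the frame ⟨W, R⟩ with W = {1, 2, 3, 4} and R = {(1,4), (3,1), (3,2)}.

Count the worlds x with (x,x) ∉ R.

4

Enumerating: 1, 2, 3, 4.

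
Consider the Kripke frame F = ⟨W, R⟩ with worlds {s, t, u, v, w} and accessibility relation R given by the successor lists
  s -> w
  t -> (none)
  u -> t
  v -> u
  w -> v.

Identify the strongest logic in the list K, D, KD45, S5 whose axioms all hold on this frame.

Serial (axiom D): no — t has no R-successor.
Euclidean (axiom 5): no — s R w and s R w, but not w R w.
Transitive (axiom 4): no — s R w and w R v, but not s R v.
Reflexive (axiom T): no — s is not related to itself.
So F validates K; D would additionally require R to be serial. The strongest is K.

K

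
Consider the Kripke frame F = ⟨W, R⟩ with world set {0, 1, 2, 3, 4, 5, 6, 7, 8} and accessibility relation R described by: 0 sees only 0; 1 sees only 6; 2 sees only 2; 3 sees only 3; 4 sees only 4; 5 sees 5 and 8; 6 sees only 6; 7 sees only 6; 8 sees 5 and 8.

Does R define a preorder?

No

Reflexive: no — 1 is not related to itself.
Transitive: yes — every two-step R-path is closed by a direct edge.
So R is not a preorder.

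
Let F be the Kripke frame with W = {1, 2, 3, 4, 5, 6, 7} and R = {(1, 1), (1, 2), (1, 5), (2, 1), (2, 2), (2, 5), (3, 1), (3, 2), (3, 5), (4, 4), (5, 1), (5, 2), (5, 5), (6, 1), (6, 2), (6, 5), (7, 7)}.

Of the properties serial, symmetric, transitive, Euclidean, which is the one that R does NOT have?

Serial: yes — every world has a successor (e.g. 1 R 1).
Symmetric: no — 3 R 1 but not 1 R 3.
Transitive: yes — every two-step R-path is closed by a direct edge.
Euclidean: yes — any two successors of a common world are R-related.
Only symmetric fails.

symmetric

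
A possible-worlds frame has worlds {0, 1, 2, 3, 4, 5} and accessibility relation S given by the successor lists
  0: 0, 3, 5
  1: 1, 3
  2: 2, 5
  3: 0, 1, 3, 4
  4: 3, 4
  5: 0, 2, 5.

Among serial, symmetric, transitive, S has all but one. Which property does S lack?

transitive

Serial: yes — every world has a successor (e.g. 0 S 0).
Symmetric: yes — every pair in S has its reverse in S.
Transitive: no — 0 S 3 and 3 S 1, but not 0 S 1.
Only transitive fails.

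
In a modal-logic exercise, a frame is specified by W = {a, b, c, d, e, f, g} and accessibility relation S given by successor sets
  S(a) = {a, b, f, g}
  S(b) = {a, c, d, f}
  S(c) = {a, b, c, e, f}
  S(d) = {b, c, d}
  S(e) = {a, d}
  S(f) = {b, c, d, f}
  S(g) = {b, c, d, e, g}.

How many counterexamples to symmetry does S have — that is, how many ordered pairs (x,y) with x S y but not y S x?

12

Enumerating: (a,f), (a,g), (c,a), (c,e), (d,c), (e,a), (e,d), (f,d), (g,b), (g,c), (g,d), (g,e).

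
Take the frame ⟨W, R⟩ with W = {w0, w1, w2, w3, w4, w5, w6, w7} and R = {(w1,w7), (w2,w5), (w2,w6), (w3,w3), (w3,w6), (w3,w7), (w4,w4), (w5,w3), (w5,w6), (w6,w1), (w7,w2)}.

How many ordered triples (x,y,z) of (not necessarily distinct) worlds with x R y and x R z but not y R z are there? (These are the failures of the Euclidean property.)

Enumerating: (w1,w7,w7), (w2,w5,w5), (w2,w6,w5), (w2,w6,w6), (w3,w6,w3), (w3,w6,w6), (w3,w6,w7), (w3,w7,w3), (w3,w7,w6), (w3,w7,w7), (w5,w6,w3), (w5,w6,w6), (w6,w1,w1), (w7,w2,w2).

14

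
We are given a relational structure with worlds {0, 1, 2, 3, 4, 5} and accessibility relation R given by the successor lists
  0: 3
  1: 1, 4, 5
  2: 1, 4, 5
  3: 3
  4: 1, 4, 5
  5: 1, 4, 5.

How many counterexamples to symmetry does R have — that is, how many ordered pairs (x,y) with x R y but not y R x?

4

Enumerating: (0,3), (2,1), (2,4), (2,5).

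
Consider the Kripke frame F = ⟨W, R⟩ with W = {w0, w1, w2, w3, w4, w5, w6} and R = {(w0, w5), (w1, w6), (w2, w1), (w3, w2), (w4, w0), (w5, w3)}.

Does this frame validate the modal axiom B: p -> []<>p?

No

Axiom B corresponds to the accessibility relation being symmetric.
Symmetric: no — w0 R w5 but not w5 R w0.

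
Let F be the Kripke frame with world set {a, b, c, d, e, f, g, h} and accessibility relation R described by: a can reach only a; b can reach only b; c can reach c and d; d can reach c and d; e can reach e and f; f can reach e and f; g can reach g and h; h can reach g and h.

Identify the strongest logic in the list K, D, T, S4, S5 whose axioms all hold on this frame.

Serial (axiom D): yes — every world has a successor (e.g. a R a).
Reflexive (axiom T): yes — every world is R-related to itself.
Transitive (axiom 4): yes — every two-step R-path is closed by a direct edge.
Euclidean (axiom 5): yes — any two successors of a common world are R-related.
So F validates K, D, T, S4, S5. The strongest is S5.

S5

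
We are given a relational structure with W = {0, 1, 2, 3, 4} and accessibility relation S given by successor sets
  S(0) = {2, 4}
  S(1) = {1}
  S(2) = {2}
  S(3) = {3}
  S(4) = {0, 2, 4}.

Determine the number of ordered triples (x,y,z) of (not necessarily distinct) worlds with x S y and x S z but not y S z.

Enumerating: (0,2,4), (4,0,0), (4,2,0), (4,2,4).

4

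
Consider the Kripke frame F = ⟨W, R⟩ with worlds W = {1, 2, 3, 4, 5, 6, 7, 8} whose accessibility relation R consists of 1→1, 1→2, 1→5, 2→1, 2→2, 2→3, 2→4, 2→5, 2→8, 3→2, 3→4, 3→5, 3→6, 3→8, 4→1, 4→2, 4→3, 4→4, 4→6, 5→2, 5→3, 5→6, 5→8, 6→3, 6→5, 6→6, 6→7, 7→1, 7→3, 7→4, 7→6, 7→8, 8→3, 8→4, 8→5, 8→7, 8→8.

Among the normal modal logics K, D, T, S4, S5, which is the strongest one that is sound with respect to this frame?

Serial (axiom D): yes — every world has a successor (e.g. 1 R 1).
Reflexive (axiom T): no — 3 is not related to itself.
Transitive (axiom 4): no — 1 R 2 and 2 R 3, but not 1 R 3.
Euclidean (axiom 5): no — 2 R 1 and 2 R 3, but not 1 R 3.
So F validates K, D; T would additionally require R to be reflexive. The strongest is D.

D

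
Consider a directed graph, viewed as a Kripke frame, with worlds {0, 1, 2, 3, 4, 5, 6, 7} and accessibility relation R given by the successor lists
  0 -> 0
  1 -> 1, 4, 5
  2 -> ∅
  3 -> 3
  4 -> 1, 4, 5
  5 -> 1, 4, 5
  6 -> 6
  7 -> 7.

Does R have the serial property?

No

Serial: no — 2 has no R-successor.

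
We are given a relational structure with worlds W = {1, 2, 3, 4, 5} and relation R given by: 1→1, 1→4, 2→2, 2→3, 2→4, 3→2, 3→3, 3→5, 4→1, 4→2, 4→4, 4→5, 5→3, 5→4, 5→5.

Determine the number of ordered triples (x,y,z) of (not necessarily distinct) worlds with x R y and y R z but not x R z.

Enumerating: (1,4,2), (1,4,5), (2,3,5), (2,4,1), (2,4,5), (3,2,4), (3,5,4), (4,2,3), (4,5,3), (5,3,2), (5,4,1), (5,4,2).

12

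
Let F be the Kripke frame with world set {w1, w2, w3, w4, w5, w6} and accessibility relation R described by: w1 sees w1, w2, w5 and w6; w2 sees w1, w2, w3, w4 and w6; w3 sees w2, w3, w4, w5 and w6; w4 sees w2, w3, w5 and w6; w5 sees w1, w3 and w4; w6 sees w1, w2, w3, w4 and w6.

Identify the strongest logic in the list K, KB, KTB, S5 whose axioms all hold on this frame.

KB

Symmetric (axiom B): yes — every pair in R has its reverse in R.
Reflexive (axiom T): no — w4 is not related to itself.
Euclidean (axiom 5): no — w1 R w2 and w1 R w5, but not w2 R w5.
So F validates K, KB; KTB would additionally require R to be reflexive. The strongest is KB.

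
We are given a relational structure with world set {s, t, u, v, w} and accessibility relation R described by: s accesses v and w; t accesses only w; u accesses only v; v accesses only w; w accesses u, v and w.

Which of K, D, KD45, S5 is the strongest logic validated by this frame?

Serial (axiom D): yes — every world has a successor (e.g. s R v).
Euclidean (axiom 5): no — w R v and w R u, but not v R u.
Transitive (axiom 4): no — s R w and w R u, but not s R u.
Reflexive (axiom T): no — s is not related to itself.
So F validates K, D; KD45 would additionally require R to be Euclidean and transitive. The strongest is D.

D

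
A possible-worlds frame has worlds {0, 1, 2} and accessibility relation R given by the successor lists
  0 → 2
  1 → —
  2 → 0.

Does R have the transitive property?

Transitive: no — 0 R 2 and 2 R 0, but not 0 R 0.

No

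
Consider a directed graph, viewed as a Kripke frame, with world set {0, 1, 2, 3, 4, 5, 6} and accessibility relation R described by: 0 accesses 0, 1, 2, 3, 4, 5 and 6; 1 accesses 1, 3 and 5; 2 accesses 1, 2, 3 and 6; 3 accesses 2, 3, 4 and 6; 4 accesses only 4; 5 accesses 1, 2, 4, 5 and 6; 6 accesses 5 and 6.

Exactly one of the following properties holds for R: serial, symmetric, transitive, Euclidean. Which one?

serial

Serial: yes — every world has a successor (e.g. 0 R 0).
Symmetric: no — 0 R 1 but not 1 R 0.
Transitive: no — 1 R 3 and 3 R 2, but not 1 R 2.
Euclidean: no — 0 R 1 and 0 R 2, but not 1 R 2.
Only serial holds.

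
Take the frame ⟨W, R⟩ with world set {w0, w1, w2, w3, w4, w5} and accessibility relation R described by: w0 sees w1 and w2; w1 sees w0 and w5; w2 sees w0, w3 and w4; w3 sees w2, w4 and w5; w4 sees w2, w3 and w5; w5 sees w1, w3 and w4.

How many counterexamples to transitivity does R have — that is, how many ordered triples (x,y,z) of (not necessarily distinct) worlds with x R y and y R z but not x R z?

Enumerating: (w0,w1,w0), (w0,w1,w5), (w0,w2,w0), (w0,w2,w3), (w0,w2,w4), (w1,w0,w1), (w1,w0,w2), (w1,w5,w1), (w1,w5,w3), (w1,w5,w4), (w2,w0,w1), (w2,w0,w2), … and 20 more.
Total: 32.

32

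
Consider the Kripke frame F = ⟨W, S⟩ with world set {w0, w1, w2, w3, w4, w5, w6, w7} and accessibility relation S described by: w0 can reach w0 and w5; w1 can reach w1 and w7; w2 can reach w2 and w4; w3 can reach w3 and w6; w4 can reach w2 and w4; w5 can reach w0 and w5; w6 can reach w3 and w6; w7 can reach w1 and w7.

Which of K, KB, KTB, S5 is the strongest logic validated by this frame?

Symmetric (axiom B): yes — every pair in S has its reverse in S.
Reflexive (axiom T): yes — every world is S-related to itself.
Euclidean (axiom 5): yes — any two successors of a common world are S-related.
So F validates K, KB, KTB, S5. The strongest is S5.

S5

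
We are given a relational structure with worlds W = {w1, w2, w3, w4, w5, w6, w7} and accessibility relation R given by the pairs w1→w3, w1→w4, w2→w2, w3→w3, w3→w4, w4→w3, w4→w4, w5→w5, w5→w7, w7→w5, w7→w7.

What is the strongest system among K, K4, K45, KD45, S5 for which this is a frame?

Transitive (axiom 4): yes — every two-step R-path is closed by a direct edge.
Euclidean (axiom 5): yes — any two successors of a common world are R-related.
Serial (axiom D): no — w6 has no R-successor.
Reflexive (axiom T): no — w1 is not related to itself.
So F validates K, K4, K45; KD45 would additionally require R to be serial. The strongest is K45.

K45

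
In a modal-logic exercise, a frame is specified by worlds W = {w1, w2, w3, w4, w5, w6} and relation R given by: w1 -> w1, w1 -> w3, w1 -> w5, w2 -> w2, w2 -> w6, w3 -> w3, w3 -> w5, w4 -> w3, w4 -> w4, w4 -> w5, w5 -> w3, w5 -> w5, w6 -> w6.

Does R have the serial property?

Yes

Serial: yes — every world has a successor (e.g. w1 R w1).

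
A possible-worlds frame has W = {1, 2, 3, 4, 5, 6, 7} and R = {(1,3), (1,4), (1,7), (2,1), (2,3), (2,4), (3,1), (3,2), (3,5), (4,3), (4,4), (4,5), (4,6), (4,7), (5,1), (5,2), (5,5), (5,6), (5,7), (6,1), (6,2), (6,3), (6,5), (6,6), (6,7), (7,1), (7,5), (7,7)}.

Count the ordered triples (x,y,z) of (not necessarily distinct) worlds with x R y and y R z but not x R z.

Enumerating: (1,3,1), (1,3,2), (1,3,5), (1,4,5), (1,4,6), (1,7,1), (1,7,5), (2,1,7), (2,3,2), (2,3,5), (2,4,5), (2,4,6), … and 26 more.
Total: 38.

38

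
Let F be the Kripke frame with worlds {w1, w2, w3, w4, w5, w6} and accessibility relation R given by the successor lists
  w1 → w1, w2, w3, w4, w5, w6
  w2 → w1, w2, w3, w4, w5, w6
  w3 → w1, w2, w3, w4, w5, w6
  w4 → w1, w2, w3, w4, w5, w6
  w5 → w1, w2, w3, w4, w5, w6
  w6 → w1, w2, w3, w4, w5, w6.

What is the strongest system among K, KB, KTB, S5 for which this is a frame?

Symmetric (axiom B): yes — every pair in R has its reverse in R.
Reflexive (axiom T): yes — every world is R-related to itself.
Euclidean (axiom 5): yes — any two successors of a common world are R-related.
So F validates K, KB, KTB, S5. The strongest is S5.

S5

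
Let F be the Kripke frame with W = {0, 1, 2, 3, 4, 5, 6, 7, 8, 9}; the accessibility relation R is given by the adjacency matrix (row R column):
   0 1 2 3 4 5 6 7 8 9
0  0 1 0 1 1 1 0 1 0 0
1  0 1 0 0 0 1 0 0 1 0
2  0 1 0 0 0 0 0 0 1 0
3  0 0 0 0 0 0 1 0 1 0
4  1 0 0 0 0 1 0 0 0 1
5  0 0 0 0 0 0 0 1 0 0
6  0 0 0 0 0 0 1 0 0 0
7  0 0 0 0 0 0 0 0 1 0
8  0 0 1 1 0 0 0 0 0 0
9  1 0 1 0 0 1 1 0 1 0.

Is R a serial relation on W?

Yes

Serial: yes — every world has a successor (e.g. 0 R 1).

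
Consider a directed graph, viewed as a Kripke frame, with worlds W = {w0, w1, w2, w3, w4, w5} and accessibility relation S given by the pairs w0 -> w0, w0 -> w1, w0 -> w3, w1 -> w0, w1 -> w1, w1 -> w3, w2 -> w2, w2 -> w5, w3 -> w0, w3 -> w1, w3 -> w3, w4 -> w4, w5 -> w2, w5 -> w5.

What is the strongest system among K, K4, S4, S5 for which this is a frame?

Transitive (axiom 4): yes — every two-step S-path is closed by a direct edge.
Reflexive (axiom T): yes — every world is S-related to itself.
Euclidean (axiom 5): yes — any two successors of a common world are S-related.
So F validates K, K4, S4, S5. The strongest is S5.

S5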